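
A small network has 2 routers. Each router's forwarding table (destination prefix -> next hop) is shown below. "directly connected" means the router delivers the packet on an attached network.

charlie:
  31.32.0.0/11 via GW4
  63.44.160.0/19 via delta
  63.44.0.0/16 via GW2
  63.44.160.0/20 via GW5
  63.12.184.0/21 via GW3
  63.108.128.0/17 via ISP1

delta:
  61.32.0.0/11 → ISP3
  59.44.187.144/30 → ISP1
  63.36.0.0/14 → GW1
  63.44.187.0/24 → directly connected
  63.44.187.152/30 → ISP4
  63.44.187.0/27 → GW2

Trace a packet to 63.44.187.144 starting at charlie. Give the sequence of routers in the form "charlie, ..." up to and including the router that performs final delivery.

charlie, delta

At charlie: longest match for 63.44.187.144 is 63.44.160.0/19 -> delta
At delta: longest match for 63.44.187.144 is 63.44.187.0/24 -> directly connected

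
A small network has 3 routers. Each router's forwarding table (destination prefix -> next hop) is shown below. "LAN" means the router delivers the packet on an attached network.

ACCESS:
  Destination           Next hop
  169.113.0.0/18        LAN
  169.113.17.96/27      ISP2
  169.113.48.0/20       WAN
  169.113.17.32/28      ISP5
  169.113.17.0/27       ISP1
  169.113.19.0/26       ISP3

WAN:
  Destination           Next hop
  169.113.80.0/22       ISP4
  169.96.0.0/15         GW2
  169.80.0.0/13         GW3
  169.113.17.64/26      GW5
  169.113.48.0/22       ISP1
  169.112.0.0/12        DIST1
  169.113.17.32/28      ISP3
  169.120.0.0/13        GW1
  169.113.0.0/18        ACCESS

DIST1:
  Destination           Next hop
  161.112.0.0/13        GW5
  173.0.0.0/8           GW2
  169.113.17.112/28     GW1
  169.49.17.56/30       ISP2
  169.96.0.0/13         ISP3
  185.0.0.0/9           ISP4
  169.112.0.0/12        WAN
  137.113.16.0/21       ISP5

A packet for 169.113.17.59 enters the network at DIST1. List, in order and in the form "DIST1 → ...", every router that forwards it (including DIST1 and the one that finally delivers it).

DIST1 → WAN → ACCESS

At DIST1: longest match for 169.113.17.59 is 169.112.0.0/12 -> WAN
At WAN: longest match for 169.113.17.59 is 169.113.0.0/18 -> ACCESS
At ACCESS: longest match for 169.113.17.59 is 169.113.0.0/18 -> LAN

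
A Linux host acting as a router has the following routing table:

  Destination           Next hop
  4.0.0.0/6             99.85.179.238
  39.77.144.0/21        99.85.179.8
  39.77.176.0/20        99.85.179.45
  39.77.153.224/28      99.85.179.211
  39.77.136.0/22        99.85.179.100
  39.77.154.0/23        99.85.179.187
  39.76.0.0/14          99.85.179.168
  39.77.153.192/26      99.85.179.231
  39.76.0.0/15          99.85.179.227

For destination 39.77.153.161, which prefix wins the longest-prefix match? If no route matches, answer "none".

39.76.0.0/15

Entries matching 39.77.153.161:
  39.76.0.0/14 (39.76.0.0 - 39.79.255.255)
  39.76.0.0/15 (39.76.0.0 - 39.77.255.255)
Most specific is 39.76.0.0/15.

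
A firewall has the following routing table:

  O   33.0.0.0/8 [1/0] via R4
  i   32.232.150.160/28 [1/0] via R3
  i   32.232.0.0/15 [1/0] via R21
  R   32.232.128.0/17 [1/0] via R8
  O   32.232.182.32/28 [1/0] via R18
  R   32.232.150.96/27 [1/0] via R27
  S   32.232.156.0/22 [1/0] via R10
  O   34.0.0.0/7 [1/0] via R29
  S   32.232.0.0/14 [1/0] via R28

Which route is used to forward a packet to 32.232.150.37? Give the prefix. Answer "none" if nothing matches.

32.232.128.0/17

Entries matching 32.232.150.37:
  32.232.0.0/14 (32.232.0.0 - 32.235.255.255)
  32.232.0.0/15 (32.232.0.0 - 32.233.255.255)
  32.232.128.0/17 (32.232.128.0 - 32.232.255.255)
Most specific is 32.232.128.0/17.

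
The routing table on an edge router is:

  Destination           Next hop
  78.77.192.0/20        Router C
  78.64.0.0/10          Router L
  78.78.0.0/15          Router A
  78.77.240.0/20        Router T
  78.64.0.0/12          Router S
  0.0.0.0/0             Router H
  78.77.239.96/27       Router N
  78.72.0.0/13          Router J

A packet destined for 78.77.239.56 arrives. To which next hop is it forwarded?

Router J

Routes whose prefix contains 78.77.239.56:
  0.0.0.0/0 (default, matches everything) -> Router H
  78.64.0.0/10 (78.64.0.0 - 78.127.255.255) -> Router L
  78.64.0.0/12 (78.64.0.0 - 78.79.255.255) -> Router S
  78.72.0.0/13 (78.72.0.0 - 78.79.255.255) -> Router J
More-specific entries that do NOT match:
  78.77.239.96/27 (78.77.239.96 - 78.77.239.127) does not contain 78.77.239.56
  78.77.192.0/20 (78.77.192.0 - 78.77.207.255) does not contain 78.77.239.56
  78.77.240.0/20 (78.77.240.0 - 78.77.255.255) does not contain 78.77.239.56
  78.78.0.0/15 (78.78.0.0 - 78.79.255.255) does not contain 78.77.239.56
Longest matching prefix is /13 -> next hop Router J.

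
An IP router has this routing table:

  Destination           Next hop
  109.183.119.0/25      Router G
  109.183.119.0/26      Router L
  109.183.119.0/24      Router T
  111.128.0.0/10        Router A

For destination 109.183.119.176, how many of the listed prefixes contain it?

Prefixes containing 109.183.119.176:
  109.183.119.0/24 (109.183.119.0 - 109.183.119.255)
Total matching entries: 1.

1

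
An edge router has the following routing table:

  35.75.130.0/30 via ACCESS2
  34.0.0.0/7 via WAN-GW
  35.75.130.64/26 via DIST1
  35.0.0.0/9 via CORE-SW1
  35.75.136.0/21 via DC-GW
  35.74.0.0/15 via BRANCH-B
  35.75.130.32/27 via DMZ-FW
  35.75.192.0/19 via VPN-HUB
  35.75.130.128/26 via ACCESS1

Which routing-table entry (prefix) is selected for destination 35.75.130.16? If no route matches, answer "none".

Entries matching 35.75.130.16:
  34.0.0.0/7 (34.0.0.0 - 35.255.255.255)
  35.0.0.0/9 (35.0.0.0 - 35.127.255.255)
  35.74.0.0/15 (35.74.0.0 - 35.75.255.255)
Most specific is 35.74.0.0/15.

35.74.0.0/15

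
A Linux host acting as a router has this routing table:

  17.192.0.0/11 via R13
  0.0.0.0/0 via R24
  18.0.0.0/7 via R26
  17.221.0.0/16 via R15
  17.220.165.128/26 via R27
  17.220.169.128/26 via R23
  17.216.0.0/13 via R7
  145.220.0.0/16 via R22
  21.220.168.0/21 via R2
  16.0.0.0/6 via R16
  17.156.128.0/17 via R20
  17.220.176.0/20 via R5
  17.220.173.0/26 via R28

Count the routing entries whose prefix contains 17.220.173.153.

4

Prefixes containing 17.220.173.153:
  0.0.0.0/0 (default, matches everything)
  16.0.0.0/6 (16.0.0.0 - 19.255.255.255)
  17.192.0.0/11 (17.192.0.0 - 17.223.255.255)
  17.216.0.0/13 (17.216.0.0 - 17.223.255.255)
Total matching entries: 4.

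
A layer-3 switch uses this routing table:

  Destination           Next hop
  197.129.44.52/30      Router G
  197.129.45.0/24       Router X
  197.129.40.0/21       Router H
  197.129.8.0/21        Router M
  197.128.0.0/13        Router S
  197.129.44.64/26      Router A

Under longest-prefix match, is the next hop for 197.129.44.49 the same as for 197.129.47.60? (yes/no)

yes

197.129.44.49: longest match 197.129.40.0/21 -> Router H
197.129.47.60: longest match 197.129.40.0/21 -> Router H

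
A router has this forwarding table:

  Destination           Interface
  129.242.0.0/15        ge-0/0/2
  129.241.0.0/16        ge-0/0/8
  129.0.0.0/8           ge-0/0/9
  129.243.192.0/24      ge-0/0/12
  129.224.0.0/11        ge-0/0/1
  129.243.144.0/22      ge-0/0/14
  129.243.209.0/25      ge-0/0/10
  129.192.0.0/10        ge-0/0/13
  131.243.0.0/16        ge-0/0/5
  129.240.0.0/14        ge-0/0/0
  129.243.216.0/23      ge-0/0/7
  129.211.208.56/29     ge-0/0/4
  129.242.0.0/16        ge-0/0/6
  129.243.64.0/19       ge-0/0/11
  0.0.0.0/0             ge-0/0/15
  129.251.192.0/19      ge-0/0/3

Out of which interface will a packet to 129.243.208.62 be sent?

ge-0/0/2

Routes whose prefix contains 129.243.208.62:
  0.0.0.0/0 (default, matches everything) -> ge-0/0/15
  129.0.0.0/8 (129.0.0.0 - 129.255.255.255) -> ge-0/0/9
  129.192.0.0/10 (129.192.0.0 - 129.255.255.255) -> ge-0/0/13
  129.224.0.0/11 (129.224.0.0 - 129.255.255.255) -> ge-0/0/1
  129.240.0.0/14 (129.240.0.0 - 129.243.255.255) -> ge-0/0/0
  129.242.0.0/15 (129.242.0.0 - 129.243.255.255) -> ge-0/0/2
More-specific entries that do NOT match:
  129.211.208.56/29 (129.211.208.56 - 129.211.208.63) does not contain 129.243.208.62
  129.243.209.0/25 (129.243.209.0 - 129.243.209.127) does not contain 129.243.208.62
  129.243.192.0/24 (129.243.192.0 - 129.243.192.255) does not contain 129.243.208.62
  129.243.216.0/23 (129.243.216.0 - 129.243.217.255) does not contain 129.243.208.62
  129.243.144.0/22 (129.243.144.0 - 129.243.147.255) does not contain 129.243.208.62
  129.243.64.0/19 (129.243.64.0 - 129.243.95.255) does not contain 129.243.208.62
  129.251.192.0/19 (129.251.192.0 - 129.251.223.255) does not contain 129.243.208.62
  129.241.0.0/16 (129.241.0.0 - 129.241.255.255) does not contain 129.243.208.62
  131.243.0.0/16 (131.243.0.0 - 131.243.255.255) does not contain 129.243.208.62
  129.242.0.0/16 (129.242.0.0 - 129.242.255.255) does not contain 129.243.208.62
Longest matching prefix is /15 -> interface ge-0/0/2.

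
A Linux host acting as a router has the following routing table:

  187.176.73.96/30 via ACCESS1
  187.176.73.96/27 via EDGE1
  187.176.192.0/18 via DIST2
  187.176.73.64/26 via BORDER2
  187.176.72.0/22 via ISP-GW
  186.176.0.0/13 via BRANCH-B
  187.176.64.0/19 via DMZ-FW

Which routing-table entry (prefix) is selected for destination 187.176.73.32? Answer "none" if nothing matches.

Entries matching 187.176.73.32:
  187.176.64.0/19 (187.176.64.0 - 187.176.95.255)
  187.176.72.0/22 (187.176.72.0 - 187.176.75.255)
Most specific is 187.176.72.0/22.

187.176.72.0/22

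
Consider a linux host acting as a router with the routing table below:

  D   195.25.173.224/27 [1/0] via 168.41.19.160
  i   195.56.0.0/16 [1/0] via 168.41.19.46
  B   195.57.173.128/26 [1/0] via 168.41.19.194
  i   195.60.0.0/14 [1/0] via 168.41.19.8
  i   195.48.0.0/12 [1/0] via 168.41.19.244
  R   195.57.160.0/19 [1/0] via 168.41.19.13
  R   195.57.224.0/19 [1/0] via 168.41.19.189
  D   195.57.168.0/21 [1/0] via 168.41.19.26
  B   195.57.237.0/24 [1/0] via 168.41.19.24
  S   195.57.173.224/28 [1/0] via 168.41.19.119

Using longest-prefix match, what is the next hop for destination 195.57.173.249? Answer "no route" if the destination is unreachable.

Routes whose prefix contains 195.57.173.249:
  195.48.0.0/12 (195.48.0.0 - 195.63.255.255) -> 168.41.19.244
  195.57.160.0/19 (195.57.160.0 - 195.57.191.255) -> 168.41.19.13
  195.57.168.0/21 (195.57.168.0 - 195.57.175.255) -> 168.41.19.26
More-specific entries that do NOT match:
  195.57.173.224/28 (195.57.173.224 - 195.57.173.239) does not contain 195.57.173.249
  195.25.173.224/27 (195.25.173.224 - 195.25.173.255) does not contain 195.57.173.249
  195.57.173.128/26 (195.57.173.128 - 195.57.173.191) does not contain 195.57.173.249
  195.57.237.0/24 (195.57.237.0 - 195.57.237.255) does not contain 195.57.173.249
Longest matching prefix is /21 -> next hop 168.41.19.26.

168.41.19.26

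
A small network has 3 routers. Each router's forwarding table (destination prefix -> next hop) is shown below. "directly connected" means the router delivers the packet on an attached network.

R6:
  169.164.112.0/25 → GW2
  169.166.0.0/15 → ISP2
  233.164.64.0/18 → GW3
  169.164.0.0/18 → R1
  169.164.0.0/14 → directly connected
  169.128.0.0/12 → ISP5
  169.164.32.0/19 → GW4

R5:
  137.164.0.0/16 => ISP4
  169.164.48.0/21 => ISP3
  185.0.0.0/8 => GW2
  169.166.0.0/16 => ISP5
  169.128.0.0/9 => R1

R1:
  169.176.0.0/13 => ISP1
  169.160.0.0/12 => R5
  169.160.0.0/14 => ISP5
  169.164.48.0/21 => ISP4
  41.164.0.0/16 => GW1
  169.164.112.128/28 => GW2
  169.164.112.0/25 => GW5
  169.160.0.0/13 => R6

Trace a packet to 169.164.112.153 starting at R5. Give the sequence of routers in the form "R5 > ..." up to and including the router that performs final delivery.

At R5: longest match for 169.164.112.153 is 169.128.0.0/9 -> R1
At R1: longest match for 169.164.112.153 is 169.160.0.0/13 -> R6
At R6: longest match for 169.164.112.153 is 169.164.0.0/14 -> directly connected

R5 > R1 > R6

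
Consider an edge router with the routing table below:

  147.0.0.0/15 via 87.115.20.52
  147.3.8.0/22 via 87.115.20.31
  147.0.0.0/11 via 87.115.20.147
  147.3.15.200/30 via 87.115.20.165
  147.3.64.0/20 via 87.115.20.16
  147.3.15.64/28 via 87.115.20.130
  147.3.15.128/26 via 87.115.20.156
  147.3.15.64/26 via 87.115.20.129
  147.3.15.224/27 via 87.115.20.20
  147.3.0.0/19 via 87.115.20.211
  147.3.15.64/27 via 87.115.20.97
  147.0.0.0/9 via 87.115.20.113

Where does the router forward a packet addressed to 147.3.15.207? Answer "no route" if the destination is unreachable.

87.115.20.211

Routes whose prefix contains 147.3.15.207:
  147.0.0.0/9 (147.0.0.0 - 147.127.255.255) -> 87.115.20.113
  147.0.0.0/11 (147.0.0.0 - 147.31.255.255) -> 87.115.20.147
  147.3.0.0/19 (147.3.0.0 - 147.3.31.255) -> 87.115.20.211
More-specific entries that do NOT match:
  147.3.15.200/30 (147.3.15.200 - 147.3.15.203) does not contain 147.3.15.207
  147.3.15.64/28 (147.3.15.64 - 147.3.15.79) does not contain 147.3.15.207
  147.3.15.224/27 (147.3.15.224 - 147.3.15.255) does not contain 147.3.15.207
  147.3.15.64/27 (147.3.15.64 - 147.3.15.95) does not contain 147.3.15.207
  147.3.15.128/26 (147.3.15.128 - 147.3.15.191) does not contain 147.3.15.207
  147.3.15.64/26 (147.3.15.64 - 147.3.15.127) does not contain 147.3.15.207
  147.3.8.0/22 (147.3.8.0 - 147.3.11.255) does not contain 147.3.15.207
  147.3.64.0/20 (147.3.64.0 - 147.3.79.255) does not contain 147.3.15.207
Longest matching prefix is /19 -> next hop 87.115.20.211.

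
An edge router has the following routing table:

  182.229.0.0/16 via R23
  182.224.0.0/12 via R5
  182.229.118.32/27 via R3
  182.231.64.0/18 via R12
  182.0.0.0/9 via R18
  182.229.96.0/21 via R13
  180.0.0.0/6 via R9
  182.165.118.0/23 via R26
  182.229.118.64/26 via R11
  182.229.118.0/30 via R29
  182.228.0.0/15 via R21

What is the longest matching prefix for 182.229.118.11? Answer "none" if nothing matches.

182.229.0.0/16

Entries matching 182.229.118.11:
  180.0.0.0/6 (180.0.0.0 - 183.255.255.255)
  182.224.0.0/12 (182.224.0.0 - 182.239.255.255)
  182.228.0.0/15 (182.228.0.0 - 182.229.255.255)
  182.229.0.0/16 (182.229.0.0 - 182.229.255.255)
Most specific is 182.229.0.0/16.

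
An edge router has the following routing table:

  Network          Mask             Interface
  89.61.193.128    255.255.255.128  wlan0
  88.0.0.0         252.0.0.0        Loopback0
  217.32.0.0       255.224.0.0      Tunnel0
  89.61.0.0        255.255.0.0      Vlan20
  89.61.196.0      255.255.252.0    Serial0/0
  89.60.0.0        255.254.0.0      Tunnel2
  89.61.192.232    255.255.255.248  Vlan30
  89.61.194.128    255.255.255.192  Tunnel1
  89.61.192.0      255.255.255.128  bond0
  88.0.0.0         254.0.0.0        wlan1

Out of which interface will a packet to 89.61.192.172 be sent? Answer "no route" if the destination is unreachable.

Vlan20

Routes whose prefix contains 89.61.192.172:
  88.0.0.0/6 (88.0.0.0 - 91.255.255.255) -> Loopback0
  88.0.0.0/7 (88.0.0.0 - 89.255.255.255) -> wlan1
  89.60.0.0/15 (89.60.0.0 - 89.61.255.255) -> Tunnel2
  89.61.0.0/16 (89.61.0.0 - 89.61.255.255) -> Vlan20
More-specific entries that do NOT match:
  89.61.192.232/29 (89.61.192.232 - 89.61.192.239) does not contain 89.61.192.172
  89.61.194.128/26 (89.61.194.128 - 89.61.194.191) does not contain 89.61.192.172
  89.61.193.128/25 (89.61.193.128 - 89.61.193.255) does not contain 89.61.192.172
  89.61.192.0/25 (89.61.192.0 - 89.61.192.127) does not contain 89.61.192.172
  89.61.196.0/22 (89.61.196.0 - 89.61.199.255) does not contain 89.61.192.172
Longest matching prefix is /16 -> interface Vlan20.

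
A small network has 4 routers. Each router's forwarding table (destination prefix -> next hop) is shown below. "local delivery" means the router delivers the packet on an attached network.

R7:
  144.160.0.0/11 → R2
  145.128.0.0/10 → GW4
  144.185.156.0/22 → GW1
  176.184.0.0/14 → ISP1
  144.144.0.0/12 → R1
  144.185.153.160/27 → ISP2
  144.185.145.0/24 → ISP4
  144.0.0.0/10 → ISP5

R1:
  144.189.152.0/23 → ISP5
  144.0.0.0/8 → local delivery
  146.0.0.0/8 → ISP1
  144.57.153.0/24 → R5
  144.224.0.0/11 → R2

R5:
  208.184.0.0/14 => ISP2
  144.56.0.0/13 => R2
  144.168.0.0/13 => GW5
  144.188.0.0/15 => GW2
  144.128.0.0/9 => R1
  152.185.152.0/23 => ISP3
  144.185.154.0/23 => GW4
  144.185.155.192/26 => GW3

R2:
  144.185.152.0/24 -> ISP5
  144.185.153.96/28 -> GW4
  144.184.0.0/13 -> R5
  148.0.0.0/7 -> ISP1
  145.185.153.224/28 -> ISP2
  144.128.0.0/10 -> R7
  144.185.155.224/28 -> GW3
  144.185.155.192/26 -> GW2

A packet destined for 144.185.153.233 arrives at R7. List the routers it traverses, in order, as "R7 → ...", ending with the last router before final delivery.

R7 → R2 → R5 → R1

At R7: longest match for 144.185.153.233 is 144.160.0.0/11 -> R2
At R2: longest match for 144.185.153.233 is 144.184.0.0/13 -> R5
At R5: longest match for 144.185.153.233 is 144.128.0.0/9 -> R1
At R1: longest match for 144.185.153.233 is 144.0.0.0/8 -> local delivery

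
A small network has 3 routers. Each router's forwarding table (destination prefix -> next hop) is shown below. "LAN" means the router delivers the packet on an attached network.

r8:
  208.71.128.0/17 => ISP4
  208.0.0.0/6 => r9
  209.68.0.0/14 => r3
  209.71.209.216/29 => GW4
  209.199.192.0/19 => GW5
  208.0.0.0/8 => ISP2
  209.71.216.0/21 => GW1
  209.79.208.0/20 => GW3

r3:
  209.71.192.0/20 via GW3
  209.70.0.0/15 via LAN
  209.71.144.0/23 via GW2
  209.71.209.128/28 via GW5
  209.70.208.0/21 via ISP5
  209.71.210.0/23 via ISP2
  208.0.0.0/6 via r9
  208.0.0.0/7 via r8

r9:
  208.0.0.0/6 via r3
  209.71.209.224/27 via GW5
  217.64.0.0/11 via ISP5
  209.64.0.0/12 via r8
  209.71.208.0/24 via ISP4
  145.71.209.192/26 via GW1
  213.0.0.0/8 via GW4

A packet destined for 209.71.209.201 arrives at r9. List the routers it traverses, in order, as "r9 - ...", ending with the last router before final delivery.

r9 - r8 - r3

At r9: longest match for 209.71.209.201 is 209.64.0.0/12 -> r8
At r8: longest match for 209.71.209.201 is 209.68.0.0/14 -> r3
At r3: longest match for 209.71.209.201 is 209.70.0.0/15 -> LAN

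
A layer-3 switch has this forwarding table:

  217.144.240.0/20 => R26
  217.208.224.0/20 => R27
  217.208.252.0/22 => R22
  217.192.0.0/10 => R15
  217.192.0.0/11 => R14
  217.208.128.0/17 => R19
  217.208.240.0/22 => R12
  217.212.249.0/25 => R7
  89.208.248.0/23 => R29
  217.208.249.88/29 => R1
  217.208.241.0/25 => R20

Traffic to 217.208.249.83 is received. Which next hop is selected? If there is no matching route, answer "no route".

R19

Routes whose prefix contains 217.208.249.83:
  217.192.0.0/10 (217.192.0.0 - 217.255.255.255) -> R15
  217.192.0.0/11 (217.192.0.0 - 217.223.255.255) -> R14
  217.208.128.0/17 (217.208.128.0 - 217.208.255.255) -> R19
More-specific entries that do NOT match:
  217.208.249.88/29 (217.208.249.88 - 217.208.249.95) does not contain 217.208.249.83
  217.212.249.0/25 (217.212.249.0 - 217.212.249.127) does not contain 217.208.249.83
  217.208.241.0/25 (217.208.241.0 - 217.208.241.127) does not contain 217.208.249.83
  89.208.248.0/23 (89.208.248.0 - 89.208.249.255) does not contain 217.208.249.83
  217.208.252.0/22 (217.208.252.0 - 217.208.255.255) does not contain 217.208.249.83
  217.208.240.0/22 (217.208.240.0 - 217.208.243.255) does not contain 217.208.249.83
  217.144.240.0/20 (217.144.240.0 - 217.144.255.255) does not contain 217.208.249.83
  217.208.224.0/20 (217.208.224.0 - 217.208.239.255) does not contain 217.208.249.83
Longest matching prefix is /17 -> next hop R19.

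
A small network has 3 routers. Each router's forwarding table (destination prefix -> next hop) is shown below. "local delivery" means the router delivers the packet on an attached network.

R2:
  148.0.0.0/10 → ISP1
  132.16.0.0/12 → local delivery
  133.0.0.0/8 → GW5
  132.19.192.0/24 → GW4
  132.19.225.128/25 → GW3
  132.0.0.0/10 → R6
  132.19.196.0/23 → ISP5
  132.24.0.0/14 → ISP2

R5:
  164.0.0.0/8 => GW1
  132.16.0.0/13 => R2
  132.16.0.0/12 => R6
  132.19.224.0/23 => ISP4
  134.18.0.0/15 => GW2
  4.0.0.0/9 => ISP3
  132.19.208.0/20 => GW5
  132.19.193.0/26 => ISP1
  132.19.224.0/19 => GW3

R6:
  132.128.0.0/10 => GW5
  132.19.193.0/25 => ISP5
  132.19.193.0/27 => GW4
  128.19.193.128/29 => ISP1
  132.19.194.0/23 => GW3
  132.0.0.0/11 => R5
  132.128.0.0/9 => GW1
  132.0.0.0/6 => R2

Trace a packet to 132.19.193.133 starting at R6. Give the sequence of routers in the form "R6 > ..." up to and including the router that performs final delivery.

At R6: longest match for 132.19.193.133 is 132.0.0.0/11 -> R5
At R5: longest match for 132.19.193.133 is 132.16.0.0/13 -> R2
At R2: longest match for 132.19.193.133 is 132.16.0.0/12 -> local delivery

R6 > R5 > R2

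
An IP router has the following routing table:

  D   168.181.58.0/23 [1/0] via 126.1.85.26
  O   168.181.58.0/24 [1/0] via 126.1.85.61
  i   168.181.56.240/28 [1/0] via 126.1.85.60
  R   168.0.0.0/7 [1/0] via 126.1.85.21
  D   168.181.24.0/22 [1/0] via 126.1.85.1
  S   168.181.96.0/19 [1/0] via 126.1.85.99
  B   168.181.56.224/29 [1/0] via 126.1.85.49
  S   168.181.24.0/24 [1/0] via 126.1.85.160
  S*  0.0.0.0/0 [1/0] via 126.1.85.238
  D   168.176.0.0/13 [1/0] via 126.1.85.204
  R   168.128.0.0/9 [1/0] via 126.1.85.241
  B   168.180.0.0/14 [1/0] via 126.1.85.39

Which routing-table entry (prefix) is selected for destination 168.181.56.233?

Entries matching 168.181.56.233:
  0.0.0.0/0 (default, matches everything)
  168.0.0.0/7 (168.0.0.0 - 169.255.255.255)
  168.128.0.0/9 (168.128.0.0 - 168.255.255.255)
  168.176.0.0/13 (168.176.0.0 - 168.183.255.255)
  168.180.0.0/14 (168.180.0.0 - 168.183.255.255)
Most specific is 168.180.0.0/14.

168.180.0.0/14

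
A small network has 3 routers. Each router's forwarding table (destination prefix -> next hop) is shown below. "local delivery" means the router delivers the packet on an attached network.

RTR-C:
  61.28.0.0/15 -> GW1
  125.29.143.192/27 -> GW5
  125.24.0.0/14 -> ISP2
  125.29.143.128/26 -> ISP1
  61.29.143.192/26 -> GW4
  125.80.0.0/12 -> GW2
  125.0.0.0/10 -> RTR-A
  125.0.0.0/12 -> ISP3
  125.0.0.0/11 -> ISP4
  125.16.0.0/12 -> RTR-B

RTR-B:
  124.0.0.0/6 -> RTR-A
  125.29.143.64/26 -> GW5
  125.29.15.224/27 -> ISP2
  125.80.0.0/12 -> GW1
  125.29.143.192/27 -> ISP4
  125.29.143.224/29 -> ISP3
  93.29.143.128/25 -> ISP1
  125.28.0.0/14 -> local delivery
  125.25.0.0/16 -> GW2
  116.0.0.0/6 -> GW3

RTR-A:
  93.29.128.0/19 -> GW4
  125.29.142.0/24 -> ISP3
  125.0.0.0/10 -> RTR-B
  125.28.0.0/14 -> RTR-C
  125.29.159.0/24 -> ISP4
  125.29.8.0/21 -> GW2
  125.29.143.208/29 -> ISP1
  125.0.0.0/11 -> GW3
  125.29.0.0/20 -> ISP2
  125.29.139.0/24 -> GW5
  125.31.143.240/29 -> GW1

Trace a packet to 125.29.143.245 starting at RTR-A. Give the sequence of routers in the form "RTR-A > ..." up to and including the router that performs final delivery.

RTR-A > RTR-C > RTR-B

At RTR-A: longest match for 125.29.143.245 is 125.28.0.0/14 -> RTR-C
At RTR-C: longest match for 125.29.143.245 is 125.16.0.0/12 -> RTR-B
At RTR-B: longest match for 125.29.143.245 is 125.28.0.0/14 -> local delivery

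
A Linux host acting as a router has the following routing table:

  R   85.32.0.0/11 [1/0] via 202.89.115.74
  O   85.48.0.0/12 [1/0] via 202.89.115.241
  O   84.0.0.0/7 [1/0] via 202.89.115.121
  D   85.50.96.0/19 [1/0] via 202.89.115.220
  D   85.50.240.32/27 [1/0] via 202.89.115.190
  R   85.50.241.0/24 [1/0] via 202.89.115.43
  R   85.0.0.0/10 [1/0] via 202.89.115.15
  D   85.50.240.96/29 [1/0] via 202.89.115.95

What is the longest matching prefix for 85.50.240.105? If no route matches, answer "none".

Entries matching 85.50.240.105:
  84.0.0.0/7 (84.0.0.0 - 85.255.255.255)
  85.0.0.0/10 (85.0.0.0 - 85.63.255.255)
  85.32.0.0/11 (85.32.0.0 - 85.63.255.255)
  85.48.0.0/12 (85.48.0.0 - 85.63.255.255)
Most specific is 85.48.0.0/12.

85.48.0.0/12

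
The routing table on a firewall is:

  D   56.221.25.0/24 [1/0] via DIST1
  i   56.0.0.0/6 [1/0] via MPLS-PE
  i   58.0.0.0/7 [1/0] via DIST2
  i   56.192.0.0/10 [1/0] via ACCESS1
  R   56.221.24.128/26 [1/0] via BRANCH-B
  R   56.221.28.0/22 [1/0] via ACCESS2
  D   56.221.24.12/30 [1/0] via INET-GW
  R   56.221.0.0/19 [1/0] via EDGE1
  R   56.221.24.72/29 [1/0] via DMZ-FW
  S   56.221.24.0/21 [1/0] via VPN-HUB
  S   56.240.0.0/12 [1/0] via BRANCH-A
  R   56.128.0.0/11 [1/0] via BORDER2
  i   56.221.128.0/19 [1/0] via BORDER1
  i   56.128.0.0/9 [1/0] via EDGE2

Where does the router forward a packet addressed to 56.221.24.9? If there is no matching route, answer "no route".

VPN-HUB

Routes whose prefix contains 56.221.24.9:
  56.0.0.0/6 (56.0.0.0 - 59.255.255.255) -> MPLS-PE
  56.128.0.0/9 (56.128.0.0 - 56.255.255.255) -> EDGE2
  56.192.0.0/10 (56.192.0.0 - 56.255.255.255) -> ACCESS1
  56.221.0.0/19 (56.221.0.0 - 56.221.31.255) -> EDGE1
  56.221.24.0/21 (56.221.24.0 - 56.221.31.255) -> VPN-HUB
More-specific entries that do NOT match:
  56.221.24.12/30 (56.221.24.12 - 56.221.24.15) does not contain 56.221.24.9
  56.221.24.72/29 (56.221.24.72 - 56.221.24.79) does not contain 56.221.24.9
  56.221.24.128/26 (56.221.24.128 - 56.221.24.191) does not contain 56.221.24.9
  56.221.25.0/24 (56.221.25.0 - 56.221.25.255) does not contain 56.221.24.9
  56.221.28.0/22 (56.221.28.0 - 56.221.31.255) does not contain 56.221.24.9
Longest matching prefix is /21 -> next hop VPN-HUB.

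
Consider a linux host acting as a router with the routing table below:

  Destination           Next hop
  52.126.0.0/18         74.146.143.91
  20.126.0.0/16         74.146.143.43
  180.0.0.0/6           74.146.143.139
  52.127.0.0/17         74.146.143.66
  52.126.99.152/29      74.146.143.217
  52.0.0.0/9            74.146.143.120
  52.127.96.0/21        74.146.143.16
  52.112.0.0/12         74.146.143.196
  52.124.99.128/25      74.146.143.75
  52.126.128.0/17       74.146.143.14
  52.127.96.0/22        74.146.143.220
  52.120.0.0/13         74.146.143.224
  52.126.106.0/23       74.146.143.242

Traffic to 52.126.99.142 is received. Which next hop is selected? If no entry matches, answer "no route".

74.146.143.224

Routes whose prefix contains 52.126.99.142:
  52.0.0.0/9 (52.0.0.0 - 52.127.255.255) -> 74.146.143.120
  52.112.0.0/12 (52.112.0.0 - 52.127.255.255) -> 74.146.143.196
  52.120.0.0/13 (52.120.0.0 - 52.127.255.255) -> 74.146.143.224
More-specific entries that do NOT match:
  52.126.99.152/29 (52.126.99.152 - 52.126.99.159) does not contain 52.126.99.142
  52.124.99.128/25 (52.124.99.128 - 52.124.99.255) does not contain 52.126.99.142
  52.126.106.0/23 (52.126.106.0 - 52.126.107.255) does not contain 52.126.99.142
  52.127.96.0/22 (52.127.96.0 - 52.127.99.255) does not contain 52.126.99.142
  52.127.96.0/21 (52.127.96.0 - 52.127.103.255) does not contain 52.126.99.142
  52.126.0.0/18 (52.126.0.0 - 52.126.63.255) does not contain 52.126.99.142
  52.127.0.0/17 (52.127.0.0 - 52.127.127.255) does not contain 52.126.99.142
  52.126.128.0/17 (52.126.128.0 - 52.126.255.255) does not contain 52.126.99.142
  20.126.0.0/16 (20.126.0.0 - 20.126.255.255) does not contain 52.126.99.142
Longest matching prefix is /13 -> next hop 74.146.143.224.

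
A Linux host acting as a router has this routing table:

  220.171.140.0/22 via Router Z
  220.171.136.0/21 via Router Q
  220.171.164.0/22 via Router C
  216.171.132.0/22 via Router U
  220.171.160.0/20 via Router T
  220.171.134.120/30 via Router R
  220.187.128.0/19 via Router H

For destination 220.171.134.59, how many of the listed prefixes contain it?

0

No listed prefix contains 220.171.134.59.
Total matching entries: 0.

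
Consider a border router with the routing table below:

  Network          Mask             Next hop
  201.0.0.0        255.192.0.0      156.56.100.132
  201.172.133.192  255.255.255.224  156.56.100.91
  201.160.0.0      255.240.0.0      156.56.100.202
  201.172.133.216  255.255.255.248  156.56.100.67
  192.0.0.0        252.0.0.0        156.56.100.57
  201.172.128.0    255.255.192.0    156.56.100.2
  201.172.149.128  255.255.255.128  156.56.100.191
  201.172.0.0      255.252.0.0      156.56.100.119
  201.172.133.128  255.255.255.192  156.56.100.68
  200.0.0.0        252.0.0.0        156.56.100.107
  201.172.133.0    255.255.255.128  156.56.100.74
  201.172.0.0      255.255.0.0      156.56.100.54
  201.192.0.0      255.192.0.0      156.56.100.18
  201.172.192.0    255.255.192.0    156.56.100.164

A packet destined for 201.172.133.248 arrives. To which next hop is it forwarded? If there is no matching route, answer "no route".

156.56.100.2

Routes whose prefix contains 201.172.133.248:
  200.0.0.0/6 (200.0.0.0 - 203.255.255.255) -> 156.56.100.107
  201.160.0.0/12 (201.160.0.0 - 201.175.255.255) -> 156.56.100.202
  201.172.0.0/14 (201.172.0.0 - 201.175.255.255) -> 156.56.100.119
  201.172.0.0/16 (201.172.0.0 - 201.172.255.255) -> 156.56.100.54
  201.172.128.0/18 (201.172.128.0 - 201.172.191.255) -> 156.56.100.2
More-specific entries that do NOT match:
  201.172.133.216/29 (201.172.133.216 - 201.172.133.223) does not contain 201.172.133.248
  201.172.133.192/27 (201.172.133.192 - 201.172.133.223) does not contain 201.172.133.248
  201.172.133.128/26 (201.172.133.128 - 201.172.133.191) does not contain 201.172.133.248
  201.172.149.128/25 (201.172.149.128 - 201.172.149.255) does not contain 201.172.133.248
  201.172.133.0/25 (201.172.133.0 - 201.172.133.127) does not contain 201.172.133.248
Longest matching prefix is /18 -> next hop 156.56.100.2.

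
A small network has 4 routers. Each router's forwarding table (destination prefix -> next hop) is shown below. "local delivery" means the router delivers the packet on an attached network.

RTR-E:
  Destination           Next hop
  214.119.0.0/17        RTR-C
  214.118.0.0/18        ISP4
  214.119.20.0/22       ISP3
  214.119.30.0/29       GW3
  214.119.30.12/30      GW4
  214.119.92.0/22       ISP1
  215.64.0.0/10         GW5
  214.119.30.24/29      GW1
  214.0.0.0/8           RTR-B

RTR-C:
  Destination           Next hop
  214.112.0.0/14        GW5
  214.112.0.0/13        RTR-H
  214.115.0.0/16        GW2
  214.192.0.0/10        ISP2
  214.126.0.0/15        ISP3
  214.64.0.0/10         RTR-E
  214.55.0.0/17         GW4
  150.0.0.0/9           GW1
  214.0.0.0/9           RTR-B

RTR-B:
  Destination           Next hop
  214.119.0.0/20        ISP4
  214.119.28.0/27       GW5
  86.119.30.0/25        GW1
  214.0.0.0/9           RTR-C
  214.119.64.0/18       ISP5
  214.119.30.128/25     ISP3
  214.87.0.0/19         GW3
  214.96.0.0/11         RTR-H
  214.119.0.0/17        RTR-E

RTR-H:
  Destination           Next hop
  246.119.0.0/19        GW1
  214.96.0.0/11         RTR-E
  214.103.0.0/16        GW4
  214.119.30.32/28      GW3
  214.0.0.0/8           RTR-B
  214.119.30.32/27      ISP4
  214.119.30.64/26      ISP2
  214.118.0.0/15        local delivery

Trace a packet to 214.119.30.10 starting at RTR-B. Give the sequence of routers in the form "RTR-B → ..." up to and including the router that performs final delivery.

At RTR-B: longest match for 214.119.30.10 is 214.119.0.0/17 -> RTR-E
At RTR-E: longest match for 214.119.30.10 is 214.119.0.0/17 -> RTR-C
At RTR-C: longest match for 214.119.30.10 is 214.112.0.0/13 -> RTR-H
At RTR-H: longest match for 214.119.30.10 is 214.118.0.0/15 -> local delivery

RTR-B → RTR-E → RTR-C → RTR-H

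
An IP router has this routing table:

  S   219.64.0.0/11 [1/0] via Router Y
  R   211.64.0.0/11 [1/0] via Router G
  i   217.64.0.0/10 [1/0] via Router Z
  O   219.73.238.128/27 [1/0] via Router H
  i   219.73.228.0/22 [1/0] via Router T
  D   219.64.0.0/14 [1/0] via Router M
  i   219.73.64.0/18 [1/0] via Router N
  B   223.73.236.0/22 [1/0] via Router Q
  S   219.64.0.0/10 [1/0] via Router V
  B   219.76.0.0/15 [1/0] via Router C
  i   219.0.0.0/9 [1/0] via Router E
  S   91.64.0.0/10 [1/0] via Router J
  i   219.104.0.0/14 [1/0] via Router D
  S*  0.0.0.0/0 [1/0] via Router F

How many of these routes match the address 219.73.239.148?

4

Prefixes containing 219.73.239.148:
  0.0.0.0/0 (default, matches everything)
  219.0.0.0/9 (219.0.0.0 - 219.127.255.255)
  219.64.0.0/10 (219.64.0.0 - 219.127.255.255)
  219.64.0.0/11 (219.64.0.0 - 219.95.255.255)
Total matching entries: 4.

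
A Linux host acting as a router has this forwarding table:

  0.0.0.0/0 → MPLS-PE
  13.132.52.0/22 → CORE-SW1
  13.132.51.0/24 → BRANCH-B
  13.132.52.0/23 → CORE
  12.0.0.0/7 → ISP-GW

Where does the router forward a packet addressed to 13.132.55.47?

Routes whose prefix contains 13.132.55.47:
  0.0.0.0/0 (default, matches everything) -> MPLS-PE
  12.0.0.0/7 (12.0.0.0 - 13.255.255.255) -> ISP-GW
  13.132.52.0/22 (13.132.52.0 - 13.132.55.255) -> CORE-SW1
More-specific entries that do NOT match:
  13.132.51.0/24 (13.132.51.0 - 13.132.51.255) does not contain 13.132.55.47
  13.132.52.0/23 (13.132.52.0 - 13.132.53.255) does not contain 13.132.55.47
Longest matching prefix is /22 -> next hop CORE-SW1.

CORE-SW1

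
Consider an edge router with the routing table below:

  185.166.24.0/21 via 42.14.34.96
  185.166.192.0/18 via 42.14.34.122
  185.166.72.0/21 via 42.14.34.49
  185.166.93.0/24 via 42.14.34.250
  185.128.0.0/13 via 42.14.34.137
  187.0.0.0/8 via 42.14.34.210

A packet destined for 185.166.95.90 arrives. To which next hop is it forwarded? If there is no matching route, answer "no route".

no route

No entry's prefix contains 185.166.95.90; there is no default route.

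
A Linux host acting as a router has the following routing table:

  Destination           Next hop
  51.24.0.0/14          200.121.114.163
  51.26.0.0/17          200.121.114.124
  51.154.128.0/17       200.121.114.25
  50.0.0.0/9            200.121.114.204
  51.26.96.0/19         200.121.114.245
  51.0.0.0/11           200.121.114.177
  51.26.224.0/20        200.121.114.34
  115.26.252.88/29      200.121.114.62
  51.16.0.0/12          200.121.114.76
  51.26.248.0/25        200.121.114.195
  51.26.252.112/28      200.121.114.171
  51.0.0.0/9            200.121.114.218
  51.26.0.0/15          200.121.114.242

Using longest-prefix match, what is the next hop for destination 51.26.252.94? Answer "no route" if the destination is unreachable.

200.121.114.242

Routes whose prefix contains 51.26.252.94:
  51.0.0.0/9 (51.0.0.0 - 51.127.255.255) -> 200.121.114.218
  51.0.0.0/11 (51.0.0.0 - 51.31.255.255) -> 200.121.114.177
  51.16.0.0/12 (51.16.0.0 - 51.31.255.255) -> 200.121.114.76
  51.24.0.0/14 (51.24.0.0 - 51.27.255.255) -> 200.121.114.163
  51.26.0.0/15 (51.26.0.0 - 51.27.255.255) -> 200.121.114.242
More-specific entries that do NOT match:
  115.26.252.88/29 (115.26.252.88 - 115.26.252.95) does not contain 51.26.252.94
  51.26.252.112/28 (51.26.252.112 - 51.26.252.127) does not contain 51.26.252.94
  51.26.248.0/25 (51.26.248.0 - 51.26.248.127) does not contain 51.26.252.94
  51.26.224.0/20 (51.26.224.0 - 51.26.239.255) does not contain 51.26.252.94
  51.26.96.0/19 (51.26.96.0 - 51.26.127.255) does not contain 51.26.252.94
  51.26.0.0/17 (51.26.0.0 - 51.26.127.255) does not contain 51.26.252.94
  51.154.128.0/17 (51.154.128.0 - 51.154.255.255) does not contain 51.26.252.94
Longest matching prefix is /15 -> next hop 200.121.114.242.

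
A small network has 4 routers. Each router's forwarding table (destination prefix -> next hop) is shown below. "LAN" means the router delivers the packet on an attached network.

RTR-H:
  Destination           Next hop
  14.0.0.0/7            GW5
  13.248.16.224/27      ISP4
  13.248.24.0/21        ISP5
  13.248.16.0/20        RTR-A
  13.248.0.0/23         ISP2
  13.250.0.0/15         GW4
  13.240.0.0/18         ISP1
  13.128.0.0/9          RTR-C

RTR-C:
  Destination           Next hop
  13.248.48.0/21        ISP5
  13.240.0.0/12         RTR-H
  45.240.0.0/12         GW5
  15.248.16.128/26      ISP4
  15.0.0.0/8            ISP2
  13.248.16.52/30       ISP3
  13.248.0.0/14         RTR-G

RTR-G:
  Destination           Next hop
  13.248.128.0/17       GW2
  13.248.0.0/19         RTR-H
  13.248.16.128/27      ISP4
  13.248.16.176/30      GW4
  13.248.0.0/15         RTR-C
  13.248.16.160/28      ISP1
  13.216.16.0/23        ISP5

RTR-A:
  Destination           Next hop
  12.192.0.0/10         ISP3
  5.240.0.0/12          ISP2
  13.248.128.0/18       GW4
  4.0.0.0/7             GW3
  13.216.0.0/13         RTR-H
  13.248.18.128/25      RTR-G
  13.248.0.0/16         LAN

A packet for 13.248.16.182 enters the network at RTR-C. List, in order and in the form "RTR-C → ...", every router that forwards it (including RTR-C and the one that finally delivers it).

RTR-C → RTR-G → RTR-H → RTR-A

At RTR-C: longest match for 13.248.16.182 is 13.248.0.0/14 -> RTR-G
At RTR-G: longest match for 13.248.16.182 is 13.248.0.0/19 -> RTR-H
At RTR-H: longest match for 13.248.16.182 is 13.248.16.0/20 -> RTR-A
At RTR-A: longest match for 13.248.16.182 is 13.248.0.0/16 -> LAN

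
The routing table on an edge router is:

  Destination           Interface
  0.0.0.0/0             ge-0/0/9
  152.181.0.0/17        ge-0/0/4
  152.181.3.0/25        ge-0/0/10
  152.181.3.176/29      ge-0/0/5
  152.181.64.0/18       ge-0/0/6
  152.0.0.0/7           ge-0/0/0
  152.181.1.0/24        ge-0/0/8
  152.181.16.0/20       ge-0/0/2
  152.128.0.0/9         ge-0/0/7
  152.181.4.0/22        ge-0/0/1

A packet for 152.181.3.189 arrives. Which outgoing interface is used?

Routes whose prefix contains 152.181.3.189:
  0.0.0.0/0 (default, matches everything) -> ge-0/0/9
  152.0.0.0/7 (152.0.0.0 - 153.255.255.255) -> ge-0/0/0
  152.128.0.0/9 (152.128.0.0 - 152.255.255.255) -> ge-0/0/7
  152.181.0.0/17 (152.181.0.0 - 152.181.127.255) -> ge-0/0/4
More-specific entries that do NOT match:
  152.181.3.176/29 (152.181.3.176 - 152.181.3.183) does not contain 152.181.3.189
  152.181.3.0/25 (152.181.3.0 - 152.181.3.127) does not contain 152.181.3.189
  152.181.1.0/24 (152.181.1.0 - 152.181.1.255) does not contain 152.181.3.189
  152.181.4.0/22 (152.181.4.0 - 152.181.7.255) does not contain 152.181.3.189
  152.181.16.0/20 (152.181.16.0 - 152.181.31.255) does not contain 152.181.3.189
  152.181.64.0/18 (152.181.64.0 - 152.181.127.255) does not contain 152.181.3.189
Longest matching prefix is /17 -> interface ge-0/0/4.

ge-0/0/4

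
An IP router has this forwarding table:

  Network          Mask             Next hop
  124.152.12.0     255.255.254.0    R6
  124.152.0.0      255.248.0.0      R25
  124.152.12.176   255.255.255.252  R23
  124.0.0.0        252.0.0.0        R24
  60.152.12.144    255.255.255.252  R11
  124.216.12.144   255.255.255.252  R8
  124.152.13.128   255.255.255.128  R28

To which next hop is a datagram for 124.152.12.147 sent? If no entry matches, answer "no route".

R6

Routes whose prefix contains 124.152.12.147:
  124.0.0.0/6 (124.0.0.0 - 127.255.255.255) -> R24
  124.152.0.0/13 (124.152.0.0 - 124.159.255.255) -> R25
  124.152.12.0/23 (124.152.12.0 - 124.152.13.255) -> R6
More-specific entries that do NOT match:
  124.152.12.176/30 (124.152.12.176 - 124.152.12.179) does not contain 124.152.12.147
  60.152.12.144/30 (60.152.12.144 - 60.152.12.147) does not contain 124.152.12.147
  124.216.12.144/30 (124.216.12.144 - 124.216.12.147) does not contain 124.152.12.147
  124.152.13.128/25 (124.152.13.128 - 124.152.13.255) does not contain 124.152.12.147
Longest matching prefix is /23 -> next hop R6.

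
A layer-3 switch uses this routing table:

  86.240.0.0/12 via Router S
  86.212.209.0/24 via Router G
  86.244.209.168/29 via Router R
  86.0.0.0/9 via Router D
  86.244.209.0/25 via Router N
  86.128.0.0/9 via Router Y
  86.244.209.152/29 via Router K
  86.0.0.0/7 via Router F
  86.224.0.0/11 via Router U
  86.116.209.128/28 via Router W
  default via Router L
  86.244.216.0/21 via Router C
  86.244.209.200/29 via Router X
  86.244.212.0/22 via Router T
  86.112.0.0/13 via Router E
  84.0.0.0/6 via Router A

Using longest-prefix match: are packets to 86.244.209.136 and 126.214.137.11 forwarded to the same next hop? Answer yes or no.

86.244.209.136: longest match 86.240.0.0/12 -> Router S
126.214.137.11: longest match 0.0.0.0/0 -> Router L

no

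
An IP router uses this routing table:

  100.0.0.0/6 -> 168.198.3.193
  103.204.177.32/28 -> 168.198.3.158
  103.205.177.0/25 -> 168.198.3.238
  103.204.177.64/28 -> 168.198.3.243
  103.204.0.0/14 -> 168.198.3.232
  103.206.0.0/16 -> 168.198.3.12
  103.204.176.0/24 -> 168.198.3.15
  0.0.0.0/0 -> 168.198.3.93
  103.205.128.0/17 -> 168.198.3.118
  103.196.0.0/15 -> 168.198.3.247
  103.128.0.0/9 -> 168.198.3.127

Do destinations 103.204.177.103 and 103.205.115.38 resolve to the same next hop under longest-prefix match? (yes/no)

yes

103.204.177.103: longest match 103.204.0.0/14 -> 168.198.3.232
103.205.115.38: longest match 103.204.0.0/14 -> 168.198.3.232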